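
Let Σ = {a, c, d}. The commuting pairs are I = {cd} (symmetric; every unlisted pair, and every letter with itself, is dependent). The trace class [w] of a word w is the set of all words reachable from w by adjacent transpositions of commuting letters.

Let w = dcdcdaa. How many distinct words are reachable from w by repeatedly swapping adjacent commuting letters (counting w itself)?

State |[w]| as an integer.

#0=d has no predecessor
#1=c has no predecessor
#2=d depends on [0:d]
#3=c depends on [1:c]
#4=d depends on [2:d]
#5=a depends on [3:c, 4:d]
#6=a depends on [5:a]
sources: [0:d, 1:c]
N(rest) = Σ N(rest − s) over sources s of rest; N(one piece) = 1:
  size 1 → [6]=1
  size 2 → [5,6]=1
  size 3 → [3,5,6]=1  [4,5,6]=1
  size 4 → [1,3,5,6]=1  [2,4,5,6]=1  [3,4,5,6]=2
  size 5 → [0,2,4,5,6]=1  [1,3,4,5,6]=3  [2,3,4,5,6]=3
  first=0(d) contributes 6
  first=1(c) contributes 4
|[w]| = 10

10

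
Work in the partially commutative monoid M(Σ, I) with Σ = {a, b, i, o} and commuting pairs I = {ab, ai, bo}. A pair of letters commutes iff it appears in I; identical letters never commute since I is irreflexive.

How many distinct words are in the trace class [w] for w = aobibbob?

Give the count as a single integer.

#0=a has no predecessor
#1=o depends on [0:a]
#2=b has no predecessor
#3=i depends on [1:o, 2:b]
#4=b depends on [3:i]
#5=b depends on [4:b]
#6=o depends on [3:i]
#7=b depends on [5:b]
sources: [0:a, 2:b]
N(rest) = Σ N(rest − s) over sources s of rest; N(one piece) = 1:
  size 1 → [6]=1  [7]=1
  size 2 → [5,7]=1  [6,7]=2
  size 3 → [4,5,7]=1  [5,6,7]=3
  size 4 → [4,5,6,7]=4
  size 5 → [3,4,5,6,7]=4
  size 6 → [1,3,4,5,6,7]=4  [2,3,4,5,6,7]=4
  first=0(a) contributes 8
  first=2(b) contributes 4
|[w]| = 12

12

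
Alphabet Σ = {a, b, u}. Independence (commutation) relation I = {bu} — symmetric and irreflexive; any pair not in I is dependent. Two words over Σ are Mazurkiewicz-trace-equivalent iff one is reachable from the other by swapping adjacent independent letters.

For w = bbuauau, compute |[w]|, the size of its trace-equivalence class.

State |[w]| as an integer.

drop 0:b onto floor
drop 1:b onto {0:b}
drop 2:u onto floor
drop 3:a onto {1:b, 2:u}
drop 4:u onto {3:a}
drop 5:a onto {4:u}
drop 6:u onto {5:a}
ground layer = {0:b, 2:u}
drop-orders for the pieces not yet dropped (sum over which currently-grounded one goes next):
  1 to go: {6} 1
  2 to go: {5,6} 1
  3 to go: {4,5,6} 1
  4 to go: {3,4,5,6} 1
  5 to go: {1,3,4,5,6} 1  {2,3,4,5,6} 1
  if 0:b drops first: 2 orders
  if 2:u drops first: 1 orders
heap linearizations: 3

3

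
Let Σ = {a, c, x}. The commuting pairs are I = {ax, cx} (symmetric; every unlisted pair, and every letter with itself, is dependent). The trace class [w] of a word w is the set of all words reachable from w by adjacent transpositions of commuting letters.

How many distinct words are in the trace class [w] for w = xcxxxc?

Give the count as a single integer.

15

piece 0:x — minimal
piece 1:c — minimal
piece 2:x rests on {0:x}
piece 3:x rests on {2:x}
piece 4:x rests on {3:x}
piece 5:c rests on {1:c}
minimal pieces: {0:x, 1:c}
ways to finish when only these pieces remain (= sum over removing one remaining piece with nothing left below it):
  1 left: {4}→1  {5}→1
  2 left: {1,5}→1  {3,4}→1  {4,5}→2
  3 left: {1,4,5}→3  {2,3,4}→1  {3,4,5}→3
  4 left: {0,2,3,4}→1  {1,3,4,5}→6  {2,3,4,5}→4
  placing 0:x first → 10 extensions
  placing 1:c first → 5 extensions
total linear extensions = 15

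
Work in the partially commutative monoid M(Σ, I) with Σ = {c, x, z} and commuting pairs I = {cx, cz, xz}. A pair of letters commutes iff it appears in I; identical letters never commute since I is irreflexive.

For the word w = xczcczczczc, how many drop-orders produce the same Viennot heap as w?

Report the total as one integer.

piece 0:x — minimal
piece 1:c — minimal
piece 2:z — minimal
piece 3:c rests on {1:c}
piece 4:c rests on {3:c}
piece 5:z rests on {2:z}
piece 6:c rests on {4:c}
piece 7:z rests on {5:z}
piece 8:c rests on {6:c}
piece 9:z rests on {7:z}
piece 10:c rests on {8:c}
minimal pieces: {0:x, 1:c, 2:z}
ways to finish when only these pieces remain (= sum over removing one remaining piece with nothing left below it):
  1 left: {0}→1  {9}→1  {10}→1
  2 left: {0,9}→2  {0,10}→2  {7,9}→1  {8,10}→1  {9,10}→2
  3 left: {0,7,9}→3  {0,8,10}→3  {0,9,10}→6  {5,7,9}→1  {6,8,10}→1  {7,9,10}→3  {8,9,10}→3
  4 left: {0,5,7,9}→4  {0,6,8,10}→4  {0,7,9,10}→12  {0,8,9,10}→12  {2,5,7,9}→1  {4,6,8,10}→1  {5,7,9,10}→4  {6,8,9,10}→4  {7,8,9,10}→6
  5 left: {0,2,5,7,9}→5  {0,4,6,8,10}→5  {0,5,7,9,10}→20  {0,6,8,9,10}→20  {0,7,8,9,10}→30  {2,5,7,9,10}→5  {3,4,6,8,10}→1  {4,6,8,9,10}→5  {5,7,8,9,10}→10  {6,7,8,9,10}→10
  6 left: {0,2,5,7,9,10}→30  {0,3,4,6,8,10}→6  {0,4,6,8,9,10}→30  {0,5,7,8,9,10}→60  {0,6,7,8,9,10}→60  {1,3,4,6,8,10}→1  {2,5,7,8,9,10}→15  {3,4,6,8,9,10}→6  {4,6,7,8,9,10}→15  {5,6,7,8,9,10}→20
  7 left: {0,1,3,4,6,8,10}→7  {0,2,5,7,8,9,10}→105  {0,3,4,6,8,9,10}→42  {0,4,6,7,8,9,10}→105  {0,5,6,7,8,9,10}→140  {1,3,4,6,8,9,10}→7  {2,5,6,7,8,9,10}→35  {3,4,6,7,8,9,10}→21  {4,5,6,7,8,9,10}→35
  8 left: {0,1,3,4,6,8,9,10}→56  {0,2,5,6,7,8,9,10}→280  {0,3,4,6,7,8,9,10}→168  {0,4,5,6,7,8,9,10}→280  {1,3,4,6,7,8,9,10}→28  {2,4,5,6,7,8,9,10}→70  {3,4,5,6,7,8,9,10}→56
  9 left: {0,1,3,4,6,7,8,9,10}→252  {0,2,4,5,6,7,8,9,10}→630  {0,3,4,5,6,7,8,9,10}→504  {1,3,4,5,6,7,8,9,10}→84  {2,3,4,5,6,7,8,9,10}→126
  placing 0:x first → 210 extensions
  placing 1:c first → 1260 extensions
  placing 2:z first → 840 extensions
total linear extensions = 2310

2310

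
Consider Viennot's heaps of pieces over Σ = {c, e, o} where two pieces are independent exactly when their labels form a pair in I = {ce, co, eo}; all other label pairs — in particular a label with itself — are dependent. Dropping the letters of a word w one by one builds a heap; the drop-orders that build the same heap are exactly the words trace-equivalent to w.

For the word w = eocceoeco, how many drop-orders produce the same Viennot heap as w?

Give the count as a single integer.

1680

drop 0:e onto floor
drop 1:o onto floor
drop 2:c onto floor
drop 3:c onto {2:c}
drop 4:e onto {0:e}
drop 5:o onto {1:o}
drop 6:e onto {4:e}
drop 7:c onto {3:c}
drop 8:o onto {5:o}
ground layer = {0:e, 1:o, 2:c}
drop-orders for the pieces not yet dropped (sum over which currently-grounded one goes next):
  1 to go: {6} 1  {7} 1  {8} 1
  2 to go: {3,7} 1  {4,6} 1  {5,8} 1  {6,7} 2  {6,8} 2  {7,8} 2
  3 to go: {0,4,6} 1  {1,5,8} 1  {2,3,7} 1  {3,6,7} 3  {3,7,8} 3  {4,6,7} 3  {4,6,8} 3  {5,6,8} 3  {5,7,8} 3  {6,7,8} 6
  4 to go: {0,4,6,7} 4  {0,4,6,8} 4  {1,5,6,8} 4  {1,5,7,8} 4  {2,3,6,7} 4  {2,3,7,8} 4  {3,4,6,7} 6  {3,5,7,8} 6  {3,6,7,8} 12  {4,5,6,8} 6  {4,6,7,8} 12  {5,6,7,8} 12
  5 to go: {0,3,4,6,7} 10  {0,4,5,6,8} 10  {0,4,6,7,8} 20  {1,3,5,7,8} 10  {1,4,5,6,8} 10  {1,5,6,7,8} 20  {2,3,4,6,7} 10  {2,3,5,7,8} 10  {2,3,6,7,8} 20  {3,4,6,7,8} 30  {3,5,6,7,8} 30  {4,5,6,7,8} 30
  6 to go: {0,1,4,5,6,8} 20  {0,2,3,4,6,7} 20  {0,3,4,6,7,8} 60  {0,4,5,6,7,8} 60  {1,2,3,5,7,8} 20  {1,3,5,6,7,8} 60  {1,4,5,6,7,8} 60  {2,3,4,6,7,8} 60  {2,3,5,6,7,8} 60  {3,4,5,6,7,8} 90
  7 to go: {0,1,4,5,6,7,8} 140  {0,2,3,4,6,7,8} 140  {0,3,4,5,6,7,8} 210  {1,2,3,5,6,7,8} 140  {1,3,4,5,6,7,8} 210  {2,3,4,5,6,7,8} 210
  if 0:e drops first: 560 orders
  if 1:o drops first: 560 orders
  if 2:c drops first: 560 orders
heap linearizations: 1680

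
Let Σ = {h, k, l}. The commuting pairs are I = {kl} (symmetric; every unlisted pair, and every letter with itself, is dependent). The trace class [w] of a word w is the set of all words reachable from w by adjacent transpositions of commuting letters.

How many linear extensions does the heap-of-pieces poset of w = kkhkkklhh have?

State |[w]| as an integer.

4

piece 0:k — minimal
piece 1:k rests on {0:k}
piece 2:h rests on {1:k}
piece 3:k rests on {2:h}
piece 4:k rests on {3:k}
piece 5:k rests on {4:k}
piece 6:l rests on {2:h}
piece 7:h rests on {5:k, 6:l}
piece 8:h rests on {7:h}
minimal pieces: {0:k}
ways to finish when only these pieces remain (= sum over removing one remaining piece with nothing left below it):
  1 left: {8}→1
  2 left: {7,8}→1
  3 left: {5,7,8}→1  {6,7,8}→1
  4 left: {4,5,7,8}→1  {5,6,7,8}→2
  5 left: {3,4,5,7,8}→1  {4,5,6,7,8}→3
  6 left: {3,4,5,6,7,8}→4
  7 left: {2,3,4,5,6,7,8}→4
  placing 0:k first → 4 extensions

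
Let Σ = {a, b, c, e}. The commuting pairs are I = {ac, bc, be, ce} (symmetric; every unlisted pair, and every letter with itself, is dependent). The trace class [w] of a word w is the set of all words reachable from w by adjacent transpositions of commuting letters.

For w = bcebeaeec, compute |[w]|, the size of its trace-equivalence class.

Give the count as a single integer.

216

#0=b has no predecessor
#1=c has no predecessor
#2=e has no predecessor
#3=b depends on [0:b]
#4=e depends on [2:e]
#5=a depends on [3:b, 4:e]
#6=e depends on [5:a]
#7=e depends on [6:e]
#8=c depends on [1:c]
sources: [0:b, 1:c, 2:e]
N(rest) = Σ N(rest − s) over sources s of rest; N(one piece) = 1:
  size 1 → [7]=1  [8]=1
  size 2 → [1,8]=1  [6,7]=1  [7,8]=2
  size 3 → [1,7,8]=3  [5,6,7]=1  [6,7,8]=3
  size 4 → [1,6,7,8]=6  [3,5,6,7]=1  [4,5,6,7]=1  [5,6,7,8]=4
  size 5 → [0,3,5,6,7]=1  [1,5,6,7,8]=10  [2,4,5,6,7]=1  [3,4,5,6,7]=2  [3,5,6,7,8]=5  [4,5,6,7,8]=5
  size 6 → [0,3,4,5,6,7]=3  [0,3,5,6,7,8]=6  [1,3,5,6,7,8]=15  [1,4,5,6,7,8]=15  [2,3,4,5,6,7]=3  [2,4,5,6,7,8]=6  [3,4,5,6,7,8]=12
  size 7 → [0,1,3,5,6,7,8]=21  [0,2,3,4,5,6,7]=6  [0,3,4,5,6,7,8]=21  [1,2,4,5,6,7,8]=21  [1,3,4,5,6,7,8]=42  [2,3,4,5,6,7,8]=21
  first=0(b) contributes 84
  first=1(c) contributes 48
  first=2(e) contributes 84
|[w]| = 216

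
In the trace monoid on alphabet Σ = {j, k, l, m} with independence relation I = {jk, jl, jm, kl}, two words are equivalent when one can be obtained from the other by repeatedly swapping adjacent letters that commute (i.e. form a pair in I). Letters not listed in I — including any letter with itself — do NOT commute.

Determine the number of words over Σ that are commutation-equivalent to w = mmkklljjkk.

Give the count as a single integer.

675

drop 0:m onto floor
drop 1:m onto {0:m}
drop 2:k onto {1:m}
drop 3:k onto {2:k}
drop 4:l onto {1:m}
drop 5:l onto {4:l}
drop 6:j onto floor
drop 7:j onto {6:j}
drop 8:k onto {3:k}
drop 9:k onto {8:k}
ground layer = {0:m, 6:j}
drop-orders for the pieces not yet dropped (sum over which currently-grounded one goes next):
  1 to go: {5} 1  {7} 1  {9} 1
  2 to go: {4,5} 1  {5,7} 2  {5,9} 2  {6,7} 1  {7,9} 2  {8,9} 1
  3 to go: {3,8,9} 1  {4,5,7} 3  {4,5,9} 3  {5,6,7} 3  {5,7,9} 6  {5,8,9} 3  {6,7,9} 3  {7,8,9} 3
  4 to go: {2,3,8,9} 1  {3,5,8,9} 4  {3,7,8,9} 4  {4,5,6,7} 6  {4,5,7,9} 12  {4,5,8,9} 6  {5,6,7,9} 12  {5,7,8,9} 12  {6,7,8,9} 6
  5 to go: {2,3,5,8,9} 5  {2,3,7,8,9} 5  {3,4,5,8,9} 10  {3,5,7,8,9} 20  {3,6,7,8,9} 10  {4,5,6,7,9} 30  {4,5,7,8,9} 30  {5,6,7,8,9} 30
  6 to go: {2,3,4,5,8,9} 15  {2,3,5,7,8,9} 30  {2,3,6,7,8,9} 15  {3,4,5,7,8,9} 60  {3,5,6,7,8,9} 60  {4,5,6,7,8,9} 90
  7 to go: {1,2,3,4,5,8,9} 15  {2,3,4,5,7,8,9} 105  {2,3,5,6,7,8,9} 105  {3,4,5,6,7,8,9} 210
  8 to go: {0,1,2,3,4,5,8,9} 15  {1,2,3,4,5,7,8,9} 120  {2,3,4,5,6,7,8,9} 420
  if 0:m drops first: 540 orders
  if 6:j drops first: 135 orders
heap linearizations: 675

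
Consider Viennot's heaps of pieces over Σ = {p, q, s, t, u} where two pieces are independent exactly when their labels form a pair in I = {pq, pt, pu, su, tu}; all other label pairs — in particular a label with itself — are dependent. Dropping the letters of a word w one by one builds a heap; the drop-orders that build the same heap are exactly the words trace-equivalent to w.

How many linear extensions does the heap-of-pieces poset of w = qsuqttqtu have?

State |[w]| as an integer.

4

drop 0:q onto floor
drop 1:s onto {0:q}
drop 2:u onto {0:q}
drop 3:q onto {1:s, 2:u}
drop 4:t onto {3:q}
drop 5:t onto {4:t}
drop 6:q onto {5:t}
drop 7:t onto {6:q}
drop 8:u onto {6:q}
ground layer = {0:q}
drop-orders for the pieces not yet dropped (sum over which currently-grounded one goes next):
  1 to go: {7} 1  {8} 1
  2 to go: {7,8} 2
  3 to go: {6,7,8} 2
  4 to go: {5,6,7,8} 2
  5 to go: {4,5,6,7,8} 2
  6 to go: {3,4,5,6,7,8} 2
  7 to go: {1,3,4,5,6,7,8} 2  {2,3,4,5,6,7,8} 2
  if 0:q drops first: 4 orders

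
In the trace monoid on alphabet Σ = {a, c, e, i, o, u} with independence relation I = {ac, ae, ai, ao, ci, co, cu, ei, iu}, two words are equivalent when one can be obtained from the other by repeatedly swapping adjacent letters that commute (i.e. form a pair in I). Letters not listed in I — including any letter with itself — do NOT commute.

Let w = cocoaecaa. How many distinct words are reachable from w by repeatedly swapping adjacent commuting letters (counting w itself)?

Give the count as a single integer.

504

piece 0:c — minimal
piece 1:o — minimal
piece 2:c rests on {0:c}
piece 3:o rests on {1:o}
piece 4:a — minimal
piece 5:e rests on {2:c, 3:o}
piece 6:c rests on {5:e}
piece 7:a rests on {4:a}
piece 8:a rests on {7:a}
minimal pieces: {0:c, 1:o, 4:a}
ways to finish when only these pieces remain (= sum over removing one remaining piece with nothing left below it):
  1 left: {6}→1  {8}→1
  2 left: {5,6}→1  {6,8}→2  {7,8}→1
  3 left: {2,5,6}→1  {3,5,6}→1  {4,7,8}→1  {5,6,8}→3  {6,7,8}→3
  4 left: {0,2,5,6}→1  {1,3,5,6}→1  {2,3,5,6}→2  {2,5,6,8}→4  {3,5,6,8}→4  {4,6,7,8}→4  {5,6,7,8}→6
  5 left: {0,2,3,5,6}→3  {0,2,5,6,8}→5  {1,2,3,5,6}→3  {1,3,5,6,8}→5  {2,3,5,6,8}→10  {2,5,6,7,8}→10  {3,5,6,7,8}→10  {4,5,6,7,8}→10
  6 left: {0,1,2,3,5,6}→6  {0,2,3,5,6,8}→18  {0,2,5,6,7,8}→15  {1,2,3,5,6,8}→18  {1,3,5,6,7,8}→15  {2,3,5,6,7,8}→30  {2,4,5,6,7,8}→20  {3,4,5,6,7,8}→20
  7 left: {0,1,2,3,5,6,8}→42  {0,2,3,5,6,7,8}→63  {0,2,4,5,6,7,8}→35  {1,2,3,5,6,7,8}→63  {1,3,4,5,6,7,8}→35  {2,3,4,5,6,7,8}→70
  placing 0:c first → 168 extensions
  placing 1:o first → 168 extensions
  placing 4:a first → 168 extensions
total linear extensions = 504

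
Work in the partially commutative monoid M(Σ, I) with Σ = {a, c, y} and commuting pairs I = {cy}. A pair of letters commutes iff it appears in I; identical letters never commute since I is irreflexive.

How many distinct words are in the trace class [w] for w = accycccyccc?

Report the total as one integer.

piece 0:a — minimal
piece 1:c rests on {0:a}
piece 2:c rests on {1:c}
piece 3:y rests on {0:a}
piece 4:c rests on {2:c}
piece 5:c rests on {4:c}
piece 6:c rests on {5:c}
piece 7:y rests on {3:y}
piece 8:c rests on {6:c}
piece 9:c rests on {8:c}
piece 10:c rests on {9:c}
minimal pieces: {0:a}
ways to finish when only these pieces remain (= sum over removing one remaining piece with nothing left below it):
  1 left: {7}→1  {10}→1
  2 left: {3,7}→1  {7,10}→2  {9,10}→1
  3 left: {3,7,10}→3  {7,9,10}→3  {8,9,10}→1
  4 left: {3,7,9,10}→6  {6,8,9,10}→1  {7,8,9,10}→4
  5 left: {3,7,8,9,10}→10  {5,6,8,9,10}→1  {6,7,8,9,10}→5
  6 left: {3,6,7,8,9,10}→15  {4,5,6,8,9,10}→1  {5,6,7,8,9,10}→6
  7 left: {2,4,5,6,8,9,10}→1  {3,5,6,7,8,9,10}→21  {4,5,6,7,8,9,10}→7
  8 left: {1,2,4,5,6,8,9,10}→1  {2,4,5,6,7,8,9,10}→8  {3,4,5,6,7,8,9,10}→28
  9 left: {1,2,4,5,6,7,8,9,10}→9  {2,3,4,5,6,7,8,9,10}→36
  placing 0:a first → 45 extensions

45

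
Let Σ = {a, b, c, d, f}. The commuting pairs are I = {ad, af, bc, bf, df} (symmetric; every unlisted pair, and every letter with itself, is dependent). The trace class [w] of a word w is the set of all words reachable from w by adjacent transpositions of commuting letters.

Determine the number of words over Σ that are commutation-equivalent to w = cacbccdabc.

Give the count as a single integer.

0(c) covers ∅
1(a) covers 0:c
2(c) covers 1:a
3(b) covers 1:a
4(c) covers 2:c
5(c) covers 4:c
6(d) covers 3:b, 5:c
7(a) covers 3:b, 5:c
8(b) covers 6:d, 7:a
9(c) covers 6:d, 7:a
floor of heap: 0:c
completions by unplaced set U, small U first (add the entries for U minus each lowest piece of U):
  |U|=1: {8}:1  {9}:1
  |U|=2: {8,9}:2
  |U|=3: {6,8,9}:2  {7,8,9}:2
  |U|=4: {6,7,8,9}:4
  |U|=5: {3,6,7,8,9}:4  {5,6,7,8,9}:4
  |U|=6: {3,5,6,7,8,9}:8  {4,5,6,7,8,9}:4
  |U|=7: {2,4,5,6,7,8,9}:4  {3,4,5,6,7,8,9}:12
  |U|=8: {2,3,4,5,6,7,8,9}:16
  start at 0(c): 16

16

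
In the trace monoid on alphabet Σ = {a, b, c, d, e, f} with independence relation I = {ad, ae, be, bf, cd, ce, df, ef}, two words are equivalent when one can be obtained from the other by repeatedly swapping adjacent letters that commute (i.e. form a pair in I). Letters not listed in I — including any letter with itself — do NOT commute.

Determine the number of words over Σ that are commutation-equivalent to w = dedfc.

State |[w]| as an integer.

0(d) covers ∅
1(e) covers 0:d
2(d) covers 1:e
3(f) covers ∅
4(c) covers 3:f
floor of heap: 0:d, 3:f
completions by unplaced set U, small U first (add the entries for U minus each lowest piece of U):
  |U|=1: {2}:1  {4}:1
  |U|=2: {1,2}:1  {2,4}:2  {3,4}:1
  |U|=3: {0,1,2}:1  {1,2,4}:3  {2,3,4}:3
  start at 0(d): 6
  start at 3(f): 4
sum over floor = 10

10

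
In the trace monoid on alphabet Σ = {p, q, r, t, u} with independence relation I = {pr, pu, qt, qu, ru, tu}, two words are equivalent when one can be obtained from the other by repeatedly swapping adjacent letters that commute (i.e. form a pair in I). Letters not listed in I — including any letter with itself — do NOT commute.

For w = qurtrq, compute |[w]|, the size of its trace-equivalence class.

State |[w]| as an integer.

6

piece 0:q — minimal
piece 1:u — minimal
piece 2:r rests on {0:q}
piece 3:t rests on {2:r}
piece 4:r rests on {3:t}
piece 5:q rests on {4:r}
minimal pieces: {0:q, 1:u}
ways to finish when only these pieces remain (= sum over removing one remaining piece with nothing left below it):
  1 left: {1}→1  {5}→1
  2 left: {1,5}→2  {4,5}→1
  3 left: {1,4,5}→3  {3,4,5}→1
  4 left: {1,3,4,5}→4  {2,3,4,5}→1
  placing 0:q first → 5 extensions
  placing 1:u first → 1 extensions
total linear extensions = 6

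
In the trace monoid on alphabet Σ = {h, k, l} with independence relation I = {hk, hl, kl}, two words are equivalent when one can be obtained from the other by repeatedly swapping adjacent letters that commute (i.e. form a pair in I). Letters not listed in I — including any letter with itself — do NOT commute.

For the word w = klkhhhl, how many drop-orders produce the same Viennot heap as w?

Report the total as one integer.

drop 0:k onto floor
drop 1:l onto floor
drop 2:k onto {0:k}
drop 3:h onto floor
drop 4:h onto {3:h}
drop 5:h onto {4:h}
drop 6:l onto {1:l}
ground layer = {0:k, 1:l, 3:h}
drop-orders for the pieces not yet dropped (sum over which currently-grounded one goes next):
  1 to go: {2} 1  {5} 1  {6} 1
  2 to go: {0,2} 1  {1,6} 1  {2,5} 2  {2,6} 2  {4,5} 1  {5,6} 2
  3 to go: {0,2,5} 3  {0,2,6} 3  {1,2,6} 3  {1,5,6} 3  {2,4,5} 3  {2,5,6} 6  {3,4,5} 1  {4,5,6} 3
  4 to go: {0,1,2,6} 6  {0,2,4,5} 6  {0,2,5,6} 12  {1,2,5,6} 12  {1,4,5,6} 6  {2,3,4,5} 4  {2,4,5,6} 12  {3,4,5,6} 4
  5 to go: {0,1,2,5,6} 30  {0,2,3,4,5} 10  {0,2,4,5,6} 30  {1,2,4,5,6} 30  {1,3,4,5,6} 10  {2,3,4,5,6} 20
  if 0:k drops first: 60 orders
  if 1:l drops first: 60 orders
  if 3:h drops first: 90 orders
heap linearizations: 210

210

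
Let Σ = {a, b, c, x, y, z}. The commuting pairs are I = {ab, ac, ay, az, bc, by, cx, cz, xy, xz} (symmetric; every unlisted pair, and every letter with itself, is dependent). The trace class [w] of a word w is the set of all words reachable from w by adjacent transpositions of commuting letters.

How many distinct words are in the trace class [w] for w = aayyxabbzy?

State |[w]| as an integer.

piece 0:a — minimal
piece 1:a rests on {0:a}
piece 2:y — minimal
piece 3:y rests on {2:y}
piece 4:x rests on {1:a}
piece 5:a rests on {4:x}
piece 6:b rests on {4:x}
piece 7:b rests on {6:b}
piece 8:z rests on {3:y, 7:b}
piece 9:y rests on {8:z}
minimal pieces: {0:a, 2:y}
ways to finish when only these pieces remain (= sum over removing one remaining piece with nothing left below it):
  1 left: {5}→1  {9}→1
  2 left: {5,9}→2  {8,9}→1
  3 left: {3,8,9}→1  {5,8,9}→3  {7,8,9}→1
  4 left: {2,3,8,9}→1  {3,5,8,9}→4  {3,7,8,9}→2  {5,7,8,9}→4  {6,7,8,9}→1
  5 left: {2,3,5,8,9}→5  {2,3,7,8,9}→3  {3,5,7,8,9}→10  {3,6,7,8,9}→3  {5,6,7,8,9}→5
  6 left: {2,3,5,7,8,9}→18  {2,3,6,7,8,9}→6  {3,5,6,7,8,9}→18  {4,5,6,7,8,9}→5
  7 left: {1,4,5,6,7,8,9}→5  {2,3,5,6,7,8,9}→42  {3,4,5,6,7,8,9}→23
  8 left: {0,1,4,5,6,7,8,9}→5  {1,3,4,5,6,7,8,9}→28  {2,3,4,5,6,7,8,9}→65
  placing 0:a first → 93 extensions
  placing 2:y first → 33 extensions
total linear extensions = 126

126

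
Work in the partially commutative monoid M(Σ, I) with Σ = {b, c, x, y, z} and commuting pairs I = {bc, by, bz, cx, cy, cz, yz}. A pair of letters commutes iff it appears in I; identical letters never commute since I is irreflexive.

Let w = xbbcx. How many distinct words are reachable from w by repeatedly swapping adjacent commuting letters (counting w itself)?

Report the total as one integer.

5

drop 0:x onto floor
drop 1:b onto {0:x}
drop 2:b onto {1:b}
drop 3:c onto floor
drop 4:x onto {2:b}
ground layer = {0:x, 3:c}
drop-orders for the pieces not yet dropped (sum over which currently-grounded one goes next):
  1 to go: {3} 1  {4} 1
  2 to go: {2,4} 1  {3,4} 2
  3 to go: {1,2,4} 1  {2,3,4} 3
  if 0:x drops first: 4 orders
  if 3:c drops first: 1 orders
heap linearizations: 5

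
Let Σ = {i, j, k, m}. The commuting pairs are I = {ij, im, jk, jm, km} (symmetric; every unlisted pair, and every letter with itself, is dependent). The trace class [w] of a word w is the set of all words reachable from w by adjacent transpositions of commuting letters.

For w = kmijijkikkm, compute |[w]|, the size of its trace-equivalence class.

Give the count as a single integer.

#0=k has no predecessor
#1=m has no predecessor
#2=i depends on [0:k]
#3=j has no predecessor
#4=i depends on [2:i]
#5=j depends on [3:j]
#6=k depends on [4:i]
#7=i depends on [6:k]
#8=k depends on [7:i]
#9=k depends on [8:k]
#10=m depends on [1:m]
sources: [0:k, 1:m, 3:j]
N(rest) = Σ N(rest − s) over sources s of rest; N(one piece) = 1:
  size 1 → [5]=1  [9]=1  [10]=1
  size 2 → [1,10]=1  [3,5]=1  [5,9]=2  [5,10]=2  [8,9]=1  [9,10]=2
  size 3 → [1,5,10]=3  [1,9,10]=3  [3,5,9]=3  [3,5,10]=3  [5,8,9]=3  [5,9,10]=6  [7,8,9]=1  [8,9,10]=3
  size 4 → [1,3,5,10]=6  [1,5,9,10]=12  [1,8,9,10]=6  [3,5,8,9]=6  [3,5,9,10]=12  [5,7,8,9]=4  [5,8,9,10]=12  [6,7,8,9]=1  [7,8,9,10]=4
  size 5 → [1,3,5,9,10]=30  [1,5,8,9,10]=30  [1,7,8,9,10]=10  [3,5,7,8,9]=10  [3,5,8,9,10]=30  [4,6,7,8,9]=1  [5,6,7,8,9]=5  [5,7,8,9,10]=20  [6,7,8,9,10]=5
  size 6 → [1,3,5,8,9,10]=90  [1,5,7,8,9,10]=60  [1,6,7,8,9,10]=15  [2,4,6,7,8,9]=1  [3,5,6,7,8,9]=15  [3,5,7,8,9,10]=60  [4,5,6,7,8,9]=6  [4,6,7,8,9,10]=6  [5,6,7,8,9,10]=30
  size 7 → [0,2,4,6,7,8,9]=1  [1,3,5,7,8,9,10]=210  [1,4,6,7,8,9,10]=21  [1,5,6,7,8,9,10]=105  [2,4,5,6,7,8,9]=7  [2,4,6,7,8,9,10]=7  [3,4,5,6,7,8,9]=21  [3,5,6,7,8,9,10]=105  [4,5,6,7,8,9,10]=42
  size 8 → [0,2,4,5,6,7,8,9]=8  [0,2,4,6,7,8,9,10]=8  [1,2,4,6,7,8,9,10]=28  [1,3,5,6,7,8,9,10]=420  [1,4,5,6,7,8,9,10]=168  [2,3,4,5,6,7,8,9]=28  [2,4,5,6,7,8,9,10]=56  [3,4,5,6,7,8,9,10]=168
  size 9 → [0,1,2,4,6,7,8,9,10]=36  [0,2,3,4,5,6,7,8,9]=36  [0,2,4,5,6,7,8,9,10]=72  [1,2,4,5,6,7,8,9,10]=252  [1,3,4,5,6,7,8,9,10]=756  [2,3,4,5,6,7,8,9,10]=252
  first=0(k) contributes 1260
  first=1(m) contributes 360
  first=3(j) contributes 360
|[w]| = 1980

1980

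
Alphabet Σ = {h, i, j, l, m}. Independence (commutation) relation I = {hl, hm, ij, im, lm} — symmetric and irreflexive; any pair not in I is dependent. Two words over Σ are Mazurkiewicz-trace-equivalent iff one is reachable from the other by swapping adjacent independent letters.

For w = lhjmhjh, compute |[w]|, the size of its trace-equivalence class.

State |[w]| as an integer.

#0=l has no predecessor
#1=h has no predecessor
#2=j depends on [0:l, 1:h]
#3=m depends on [2:j]
#4=h depends on [2:j]
#5=j depends on [3:m, 4:h]
#6=h depends on [5:j]
sources: [0:l, 1:h]
N(rest) = Σ N(rest − s) over sources s of rest; N(one piece) = 1:
  size 1 → [6]=1
  size 2 → [5,6]=1
  size 3 → [3,5,6]=1  [4,5,6]=1
  size 4 → [3,4,5,6]=2
  size 5 → [2,3,4,5,6]=2
  first=0(l) contributes 2
  first=1(h) contributes 2
|[w]| = 4

4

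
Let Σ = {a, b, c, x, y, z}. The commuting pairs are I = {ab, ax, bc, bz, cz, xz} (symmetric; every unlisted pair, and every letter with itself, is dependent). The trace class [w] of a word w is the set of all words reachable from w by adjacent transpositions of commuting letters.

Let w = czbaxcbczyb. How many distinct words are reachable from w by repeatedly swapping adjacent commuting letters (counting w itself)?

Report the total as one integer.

252

drop 0:c onto floor
drop 1:z onto floor
drop 2:b onto floor
drop 3:a onto {0:c, 1:z}
drop 4:x onto {0:c, 2:b}
drop 5:c onto {3:a, 4:x}
drop 6:b onto {4:x}
drop 7:c onto {5:c}
drop 8:z onto {3:a}
drop 9:y onto {6:b, 7:c, 8:z}
drop 10:b onto {9:y}
ground layer = {0:c, 1:z, 2:b}
drop-orders for the pieces not yet dropped (sum over which currently-grounded one goes next):
  1 to go: {10} 1
  2 to go: {9,10} 1
  3 to go: {6,9,10} 1  {7,9,10} 1  {8,9,10} 1
  4 to go: {5,7,9,10} 1  {6,7,9,10} 2  {6,8,9,10} 2  {7,8,9,10} 2
  5 to go: {5,6,7,9,10} 3  {5,7,8,9,10} 3  {6,7,8,9,10} 6
  6 to go: {3,5,7,8,9,10} 3  {4,5,6,7,9,10} 3  {5,6,7,8,9,10} 12
  7 to go: {1,3,5,7,8,9,10} 3  {2,4,5,6,7,9,10} 3  {3,5,6,7,8,9,10} 15  {4,5,6,7,8,9,10} 15
  8 to go: {1,3,5,6,7,8,9,10} 18  {2,4,5,6,7,8,9,10} 18  {3,4,5,6,7,8,9,10} 30
  9 to go: {0,3,4,5,6,7,8,9,10} 30  {1,3,4,5,6,7,8,9,10} 48  {2,3,4,5,6,7,8,9,10} 48
  if 0:c drops first: 96 orders
  if 1:z drops first: 78 orders
  if 2:b drops first: 78 orders
heap linearizations: 252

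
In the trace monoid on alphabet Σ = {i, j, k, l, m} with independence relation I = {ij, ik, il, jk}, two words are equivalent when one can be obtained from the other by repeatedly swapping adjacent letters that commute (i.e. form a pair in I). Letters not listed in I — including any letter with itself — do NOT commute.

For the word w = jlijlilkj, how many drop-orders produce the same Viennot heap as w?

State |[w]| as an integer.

72

drop 0:j onto floor
drop 1:l onto {0:j}
drop 2:i onto floor
drop 3:j onto {1:l}
drop 4:l onto {3:j}
drop 5:i onto {2:i}
drop 6:l onto {4:l}
drop 7:k onto {6:l}
drop 8:j onto {6:l}
ground layer = {0:j, 2:i}
drop-orders for the pieces not yet dropped (sum over which currently-grounded one goes next):
  1 to go: {5} 1  {7} 1  {8} 1
  2 to go: {2,5} 1  {5,7} 2  {5,8} 2  {7,8} 2
  3 to go: {2,5,7} 3  {2,5,8} 3  {5,7,8} 6  {6,7,8} 2
  4 to go: {2,5,7,8} 12  {4,6,7,8} 2  {5,6,7,8} 8
  5 to go: {2,5,6,7,8} 20  {3,4,6,7,8} 2  {4,5,6,7,8} 10
  6 to go: {1,3,4,6,7,8} 2  {2,4,5,6,7,8} 30  {3,4,5,6,7,8} 12
  7 to go: {0,1,3,4,6,7,8} 2  {1,3,4,5,6,7,8} 14  {2,3,4,5,6,7,8} 42
  if 0:j drops first: 56 orders
  if 2:i drops first: 16 orders
heap linearizations: 72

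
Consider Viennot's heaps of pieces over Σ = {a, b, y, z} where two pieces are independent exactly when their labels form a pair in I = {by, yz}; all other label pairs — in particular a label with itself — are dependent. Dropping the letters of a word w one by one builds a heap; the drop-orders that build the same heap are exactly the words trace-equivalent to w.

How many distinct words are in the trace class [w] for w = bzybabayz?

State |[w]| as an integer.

8

drop 0:b onto floor
drop 1:z onto {0:b}
drop 2:y onto floor
drop 3:b onto {1:z}
drop 4:a onto {2:y, 3:b}
drop 5:b onto {4:a}
drop 6:a onto {5:b}
drop 7:y onto {6:a}
drop 8:z onto {6:a}
ground layer = {0:b, 2:y}
drop-orders for the pieces not yet dropped (sum over which currently-grounded one goes next):
  1 to go: {7} 1  {8} 1
  2 to go: {7,8} 2
  3 to go: {6,7,8} 2
  4 to go: {5,6,7,8} 2
  5 to go: {4,5,6,7,8} 2
  6 to go: {2,4,5,6,7,8} 2  {3,4,5,6,7,8} 2
  7 to go: {1,3,4,5,6,7,8} 2  {2,3,4,5,6,7,8} 4
  if 0:b drops first: 6 orders
  if 2:y drops first: 2 orders
heap linearizations: 8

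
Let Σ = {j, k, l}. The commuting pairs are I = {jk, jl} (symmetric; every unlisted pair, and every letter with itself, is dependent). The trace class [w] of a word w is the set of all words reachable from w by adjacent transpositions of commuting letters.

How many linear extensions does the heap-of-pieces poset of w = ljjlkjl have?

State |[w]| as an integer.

#0=l has no predecessor
#1=j has no predecessor
#2=j depends on [1:j]
#3=l depends on [0:l]
#4=k depends on [3:l]
#5=j depends on [2:j]
#6=l depends on [4:k]
sources: [0:l, 1:j]
N(rest) = Σ N(rest − s) over sources s of rest; N(one piece) = 1:
  size 1 → [5]=1  [6]=1
  size 2 → [2,5]=1  [4,6]=1  [5,6]=2
  size 3 → [1,2,5]=1  [2,5,6]=3  [3,4,6]=1  [4,5,6]=3
  size 4 → [0,3,4,6]=1  [1,2,5,6]=4  [2,4,5,6]=6  [3,4,5,6]=4
  size 5 → [0,3,4,5,6]=5  [1,2,4,5,6]=10  [2,3,4,5,6]=10
  first=0(l) contributes 20
  first=1(j) contributes 15
|[w]| = 35

35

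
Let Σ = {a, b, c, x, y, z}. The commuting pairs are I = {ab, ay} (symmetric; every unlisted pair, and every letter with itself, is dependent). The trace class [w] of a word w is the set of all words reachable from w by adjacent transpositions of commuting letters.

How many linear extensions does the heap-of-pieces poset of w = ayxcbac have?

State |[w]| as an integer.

piece 0:a — minimal
piece 1:y — minimal
piece 2:x rests on {0:a, 1:y}
piece 3:c rests on {2:x}
piece 4:b rests on {3:c}
piece 5:a rests on {3:c}
piece 6:c rests on {4:b, 5:a}
minimal pieces: {0:a, 1:y}
ways to finish when only these pieces remain (= sum over removing one remaining piece with nothing left below it):
  1 left: {6}→1
  2 left: {4,6}→1  {5,6}→1
  3 left: {4,5,6}→2
  4 left: {3,4,5,6}→2
  5 left: {2,3,4,5,6}→2
  placing 0:a first → 2 extensions
  placing 1:y first → 2 extensions
total linear extensions = 4

4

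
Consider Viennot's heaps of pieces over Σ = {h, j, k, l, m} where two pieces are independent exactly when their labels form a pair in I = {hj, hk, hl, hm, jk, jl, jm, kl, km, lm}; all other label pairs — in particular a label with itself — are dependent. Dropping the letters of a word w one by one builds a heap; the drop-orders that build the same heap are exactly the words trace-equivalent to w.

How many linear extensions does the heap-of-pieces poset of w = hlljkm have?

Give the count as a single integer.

360

piece 0:h — minimal
piece 1:l — minimal
piece 2:l rests on {1:l}
piece 3:j — minimal
piece 4:k — minimal
piece 5:m — minimal
minimal pieces: {0:h, 1:l, 3:j, 4:k, 5:m}
ways to finish when only these pieces remain (= sum over removing one remaining piece with nothing left below it):
  1 left: {0}→1  {2}→1  {3}→1  {4}→1  {5}→1
  2 left: {0,2}→2  {0,3}→2  {0,4}→2  {0,5}→2  {1,2}→1  {2,3}→2  {2,4}→2  {2,5}→2  {3,4}→2  {3,5}→2  {4,5}→2
  3 left: {0,1,2}→3  {0,2,3}→6  {0,2,4}→6  {0,2,5}→6  {0,3,4}→6  {0,3,5}→6  {0,4,5}→6  {1,2,3}→3  {1,2,4}→3  {1,2,5}→3  {2,3,4}→6  {2,3,5}→6  {2,4,5}→6  {3,4,5}→6
  4 left: {0,1,2,3}→12  {0,1,2,4}→12  {0,1,2,5}→12  {0,2,3,4}→24  {0,2,3,5}→24  {0,2,4,5}→24  {0,3,4,5}→24  {1,2,3,4}→12  {1,2,3,5}→12  {1,2,4,5}→12  {2,3,4,5}→24
  placing 0:h first → 60 extensions
  placing 1:l first → 120 extensions
  placing 3:j first → 60 extensions
  placing 4:k first → 60 extensions
  placing 5:m first → 60 extensions
total linear extensions = 360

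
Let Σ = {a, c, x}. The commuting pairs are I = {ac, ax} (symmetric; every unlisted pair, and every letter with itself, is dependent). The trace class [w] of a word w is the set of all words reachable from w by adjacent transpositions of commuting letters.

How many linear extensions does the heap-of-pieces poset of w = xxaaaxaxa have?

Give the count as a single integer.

0(x) covers ∅
1(x) covers 0:x
2(a) covers ∅
3(a) covers 2:a
4(a) covers 3:a
5(x) covers 1:x
6(a) covers 4:a
7(x) covers 5:x
8(a) covers 6:a
floor of heap: 0:x, 2:a
completions by unplaced set U, small U first (add the entries for U minus each lowest piece of U):
  |U|=1: {7}:1  {8}:1
  |U|=2: {5,7}:1  {6,8}:1  {7,8}:2
  |U|=3: {1,5,7}:1  {4,6,8}:1  {5,7,8}:3  {6,7,8}:3
  |U|=4: {0,1,5,7}:1  {1,5,7,8}:4  {3,4,6,8}:1  {4,6,7,8}:4  {5,6,7,8}:6
  |U|=5: {0,1,5,7,8}:5  {1,5,6,7,8}:10  {2,3,4,6,8}:1  {3,4,6,7,8}:5  {4,5,6,7,8}:10
  |U|=6: {0,1,5,6,7,8}:15  {1,4,5,6,7,8}:20  {2,3,4,6,7,8}:6  {3,4,5,6,7,8}:15
  |U|=7: {0,1,4,5,6,7,8}:35  {1,3,4,5,6,7,8}:35  {2,3,4,5,6,7,8}:21
  start at 0(x): 56
  start at 2(a): 70
sum over floor = 126

126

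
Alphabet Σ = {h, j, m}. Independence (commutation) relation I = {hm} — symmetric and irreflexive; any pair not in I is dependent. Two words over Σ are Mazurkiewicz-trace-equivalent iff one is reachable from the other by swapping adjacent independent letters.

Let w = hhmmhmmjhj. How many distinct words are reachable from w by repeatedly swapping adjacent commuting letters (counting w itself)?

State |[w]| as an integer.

0(h) covers ∅
1(h) covers 0:h
2(m) covers ∅
3(m) covers 2:m
4(h) covers 1:h
5(m) covers 3:m
6(m) covers 5:m
7(j) covers 4:h, 6:m
8(h) covers 7:j
9(j) covers 8:h
floor of heap: 0:h, 2:m
completions by unplaced set U, small U first (add the entries for U minus each lowest piece of U):
  |U|=1: {9}:1
  |U|=2: {8,9}:1
  |U|=3: {7,8,9}:1
  |U|=4: {4,7,8,9}:1  {6,7,8,9}:1
  |U|=5: {1,4,7,8,9}:1  {4,6,7,8,9}:2  {5,6,7,8,9}:1
  |U|=6: {0,1,4,7,8,9}:1  {1,4,6,7,8,9}:3  {3,5,6,7,8,9}:1  {4,5,6,7,8,9}:3
  |U|=7: {0,1,4,6,7,8,9}:4  {1,4,5,6,7,8,9}:6  {2,3,5,6,7,8,9}:1  {3,4,5,6,7,8,9}:4
  |U|=8: {0,1,4,5,6,7,8,9}:10  {1,3,4,5,6,7,8,9}:10  {2,3,4,5,6,7,8,9}:5
  start at 0(h): 15
  start at 2(m): 20
sum over floor = 35

35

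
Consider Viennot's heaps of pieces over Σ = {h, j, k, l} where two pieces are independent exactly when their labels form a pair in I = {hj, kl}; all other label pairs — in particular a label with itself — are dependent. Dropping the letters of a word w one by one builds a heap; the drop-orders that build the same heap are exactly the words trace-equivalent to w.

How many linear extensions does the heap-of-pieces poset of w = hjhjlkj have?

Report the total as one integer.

12

drop 0:h onto floor
drop 1:j onto floor
drop 2:h onto {0:h}
drop 3:j onto {1:j}
drop 4:l onto {2:h, 3:j}
drop 5:k onto {2:h, 3:j}
drop 6:j onto {4:l, 5:k}
ground layer = {0:h, 1:j}
drop-orders for the pieces not yet dropped (sum over which currently-grounded one goes next):
  1 to go: {6} 1
  2 to go: {4,6} 1  {5,6} 1
  3 to go: {4,5,6} 2
  4 to go: {2,4,5,6} 2  {3,4,5,6} 2
  5 to go: {0,2,4,5,6} 2  {1,3,4,5,6} 2  {2,3,4,5,6} 4
  if 0:h drops first: 6 orders
  if 1:j drops first: 6 orders
heap linearizations: 12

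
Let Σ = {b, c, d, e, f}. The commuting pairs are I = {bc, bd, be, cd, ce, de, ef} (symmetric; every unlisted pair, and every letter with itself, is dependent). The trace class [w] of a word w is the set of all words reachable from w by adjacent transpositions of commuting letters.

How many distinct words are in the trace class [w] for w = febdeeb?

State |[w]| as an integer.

105

0(f) covers ∅
1(e) covers ∅
2(b) covers 0:f
3(d) covers 0:f
4(e) covers 1:e
5(e) covers 4:e
6(b) covers 2:b
floor of heap: 0:f, 1:e
completions by unplaced set U, small U first (add the entries for U minus each lowest piece of U):
  |U|=1: {3}:1  {5}:1  {6}:1
  |U|=2: {2,6}:1  {3,5}:2  {3,6}:2  {4,5}:1  {5,6}:2
  |U|=3: {1,4,5}:1  {2,3,6}:3  {2,5,6}:3  {3,4,5}:3  {3,5,6}:6  {4,5,6}:3
  |U|=4: {0,2,3,6}:3  {1,3,4,5}:4  {1,4,5,6}:4  {2,3,5,6}:12  {2,4,5,6}:6  {3,4,5,6}:12
  |U|=5: {0,2,3,5,6}:15  {1,2,4,5,6}:10  {1,3,4,5,6}:20  {2,3,4,5,6}:30
  start at 0(f): 60
  start at 1(e): 45
sum over floor = 105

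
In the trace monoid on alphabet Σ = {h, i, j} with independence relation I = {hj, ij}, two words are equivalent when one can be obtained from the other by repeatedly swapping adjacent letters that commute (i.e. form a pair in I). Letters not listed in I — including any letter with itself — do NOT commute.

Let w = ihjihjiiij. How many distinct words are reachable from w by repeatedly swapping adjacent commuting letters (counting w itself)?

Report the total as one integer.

120

drop 0:i onto floor
drop 1:h onto {0:i}
drop 2:j onto floor
drop 3:i onto {1:h}
drop 4:h onto {3:i}
drop 5:j onto {2:j}
drop 6:i onto {4:h}
drop 7:i onto {6:i}
drop 8:i onto {7:i}
drop 9:j onto {5:j}
ground layer = {0:i, 2:j}
drop-orders for the pieces not yet dropped (sum over which currently-grounded one goes next):
  1 to go: {8} 1  {9} 1
  2 to go: {5,9} 1  {7,8} 1  {8,9} 2
  3 to go: {2,5,9} 1  {5,8,9} 3  {6,7,8} 1  {7,8,9} 3
  4 to go: {2,5,8,9} 4  {4,6,7,8} 1  {5,7,8,9} 6  {6,7,8,9} 4
  5 to go: {2,5,7,8,9} 10  {3,4,6,7,8} 1  {4,6,7,8,9} 5  {5,6,7,8,9} 10
  6 to go: {1,3,4,6,7,8} 1  {2,5,6,7,8,9} 20  {3,4,6,7,8,9} 6  {4,5,6,7,8,9} 15
  7 to go: {0,1,3,4,6,7,8} 1  {1,3,4,6,7,8,9} 7  {2,4,5,6,7,8,9} 35  {3,4,5,6,7,8,9} 21
  8 to go: {0,1,3,4,6,7,8,9} 8  {1,3,4,5,6,7,8,9} 28  {2,3,4,5,6,7,8,9} 56
  if 0:i drops first: 84 orders
  if 2:j drops first: 36 orders
heap linearizations: 120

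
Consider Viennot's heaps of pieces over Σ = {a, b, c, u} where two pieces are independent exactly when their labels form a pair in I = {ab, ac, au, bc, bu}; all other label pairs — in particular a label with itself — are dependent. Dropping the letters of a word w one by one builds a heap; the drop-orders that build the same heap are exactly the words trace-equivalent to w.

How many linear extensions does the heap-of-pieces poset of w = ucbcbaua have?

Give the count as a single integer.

420

#0=u has no predecessor
#1=c depends on [0:u]
#2=b has no predecessor
#3=c depends on [1:c]
#4=b depends on [2:b]
#5=a has no predecessor
#6=u depends on [3:c]
#7=a depends on [5:a]
sources: [0:u, 2:b, 5:a]
N(rest) = Σ N(rest − s) over sources s of rest; N(one piece) = 1:
  size 1 → [4]=1  [6]=1  [7]=1
  size 2 → [2,4]=1  [3,6]=1  [4,6]=2  [4,7]=2  [5,7]=1  [6,7]=2
  size 3 → [1,3,6]=1  [2,4,6]=3  [2,4,7]=3  [3,4,6]=3  [3,6,7]=3  [4,5,7]=3  [4,6,7]=6  [5,6,7]=3
  size 4 → [0,1,3,6]=1  [1,3,4,6]=4  [1,3,6,7]=4  [2,3,4,6]=6  [2,4,5,7]=6  [2,4,6,7]=12  [3,4,6,7]=12  [3,5,6,7]=6  [4,5,6,7]=12
  size 5 → [0,1,3,4,6]=5  [0,1,3,6,7]=5  [1,2,3,4,6]=10  [1,3,4,6,7]=20  [1,3,5,6,7]=10  [2,3,4,6,7]=30  [2,4,5,6,7]=30  [3,4,5,6,7]=30
  size 6 → [0,1,2,3,4,6]=15  [0,1,3,4,6,7]=30  [0,1,3,5,6,7]=15  [1,2,3,4,6,7]=60  [1,3,4,5,6,7]=60  [2,3,4,5,6,7]=90
  first=0(u) contributes 210
  first=2(b) contributes 105
  first=5(a) contributes 105
|[w]| = 420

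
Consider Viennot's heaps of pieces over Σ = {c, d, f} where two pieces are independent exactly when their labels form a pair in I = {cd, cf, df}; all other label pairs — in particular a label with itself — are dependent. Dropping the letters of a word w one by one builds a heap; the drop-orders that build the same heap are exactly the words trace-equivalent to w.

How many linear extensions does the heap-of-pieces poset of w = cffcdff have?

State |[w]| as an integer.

piece 0:c — minimal
piece 1:f — minimal
piece 2:f rests on {1:f}
piece 3:c rests on {0:c}
piece 4:d — minimal
piece 5:f rests on {2:f}
piece 6:f rests on {5:f}
minimal pieces: {0:c, 1:f, 4:d}
ways to finish when only these pieces remain (= sum over removing one remaining piece with nothing left below it):
  1 left: {3}→1  {4}→1  {6}→1
  2 left: {0,3}→1  {3,4}→2  {3,6}→2  {4,6}→2  {5,6}→1
  3 left: {0,3,4}→3  {0,3,6}→3  {2,5,6}→1  {3,4,6}→6  {3,5,6}→3  {4,5,6}→3
  4 left: {0,3,4,6}→12  {0,3,5,6}→6  {1,2,5,6}→1  {2,3,5,6}→4  {2,4,5,6}→4  {3,4,5,6}→12
  5 left: {0,2,3,5,6}→10  {0,3,4,5,6}→30  {1,2,3,5,6}→5  {1,2,4,5,6}→5  {2,3,4,5,6}→20
  placing 0:c first → 30 extensions
  placing 1:f first → 60 extensions
  placing 4:d first → 15 extensions
total linear extensions = 105

105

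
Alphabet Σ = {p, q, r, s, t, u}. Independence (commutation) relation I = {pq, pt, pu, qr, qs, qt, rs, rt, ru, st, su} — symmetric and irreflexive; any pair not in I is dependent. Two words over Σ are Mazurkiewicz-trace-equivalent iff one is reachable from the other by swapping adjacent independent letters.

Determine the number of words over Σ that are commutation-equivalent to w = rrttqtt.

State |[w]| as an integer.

drop 0:r onto floor
drop 1:r onto {0:r}
drop 2:t onto floor
drop 3:t onto {2:t}
drop 4:q onto floor
drop 5:t onto {3:t}
drop 6:t onto {5:t}
ground layer = {0:r, 2:t, 4:q}
drop-orders for the pieces not yet dropped (sum over which currently-grounded one goes next):
  1 to go: {1} 1  {4} 1  {6} 1
  2 to go: {0,1} 1  {1,4} 2  {1,6} 2  {4,6} 2  {5,6} 1
  3 to go: {0,1,4} 3  {0,1,6} 3  {1,4,6} 6  {1,5,6} 3  {3,5,6} 1  {4,5,6} 3
  4 to go: {0,1,4,6} 12  {0,1,5,6} 6  {1,3,5,6} 4  {1,4,5,6} 12  {2,3,5,6} 1  {3,4,5,6} 4
  5 to go: {0,1,3,5,6} 10  {0,1,4,5,6} 30  {1,2,3,5,6} 5  {1,3,4,5,6} 20  {2,3,4,5,6} 5
  if 0:r drops first: 30 orders
  if 2:t drops first: 60 orders
  if 4:q drops first: 15 orders
heap linearizations: 105

105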